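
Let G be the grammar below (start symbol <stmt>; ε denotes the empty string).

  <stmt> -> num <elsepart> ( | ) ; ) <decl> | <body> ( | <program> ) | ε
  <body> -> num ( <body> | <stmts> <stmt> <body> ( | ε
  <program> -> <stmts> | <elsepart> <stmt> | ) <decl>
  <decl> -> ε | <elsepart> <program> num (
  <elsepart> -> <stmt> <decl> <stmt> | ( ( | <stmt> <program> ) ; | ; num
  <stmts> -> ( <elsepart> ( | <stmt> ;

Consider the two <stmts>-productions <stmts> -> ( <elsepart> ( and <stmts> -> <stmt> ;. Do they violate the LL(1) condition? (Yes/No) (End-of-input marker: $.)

Yes

FIRST(( <elsepart> () = { ( } and FIRST(<stmt> ;) = { (, ), ;, num }.
Both contain (, so the two alternatives are not disjoint — LL(1) conflict.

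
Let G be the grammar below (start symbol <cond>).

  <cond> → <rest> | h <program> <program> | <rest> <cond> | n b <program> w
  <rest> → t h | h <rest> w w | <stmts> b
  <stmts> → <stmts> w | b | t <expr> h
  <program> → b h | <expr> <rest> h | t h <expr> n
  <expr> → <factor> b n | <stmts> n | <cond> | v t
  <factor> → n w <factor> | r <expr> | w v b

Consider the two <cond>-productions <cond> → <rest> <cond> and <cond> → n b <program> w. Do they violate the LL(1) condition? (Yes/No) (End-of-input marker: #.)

No

FIRST(<rest> <cond>) = { b, h, t } and FIRST(n b <program> w) = { n }.
The FIRST sets are disjoint and neither alternative is nullable — no conflict.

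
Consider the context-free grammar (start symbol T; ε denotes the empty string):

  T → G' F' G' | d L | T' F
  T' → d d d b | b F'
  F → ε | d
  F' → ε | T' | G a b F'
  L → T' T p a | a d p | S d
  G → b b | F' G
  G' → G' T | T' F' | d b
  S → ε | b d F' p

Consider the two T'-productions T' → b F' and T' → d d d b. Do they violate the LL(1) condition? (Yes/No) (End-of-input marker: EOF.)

FIRST(b F') = { b } and FIRST(d d d b) = { d }.
The FIRST sets are disjoint and neither alternative is nullable — no conflict.

No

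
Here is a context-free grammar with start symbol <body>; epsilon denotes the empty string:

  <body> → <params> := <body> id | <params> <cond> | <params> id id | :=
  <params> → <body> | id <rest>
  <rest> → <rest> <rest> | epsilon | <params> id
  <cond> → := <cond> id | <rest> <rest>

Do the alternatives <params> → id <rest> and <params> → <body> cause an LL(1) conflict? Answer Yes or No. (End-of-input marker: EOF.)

FIRST(id <rest>) = { id } and FIRST(<body>) = { :=, id }.
Both contain id, so the two alternatives are not disjoint — LL(1) conflict.

Yes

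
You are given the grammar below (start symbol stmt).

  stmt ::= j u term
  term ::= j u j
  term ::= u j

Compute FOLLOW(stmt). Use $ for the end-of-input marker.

stmt is the start symbol, so $ ∈ FOLLOW(stmt).
Union: FOLLOW(stmt) = { $ }.

{ $ }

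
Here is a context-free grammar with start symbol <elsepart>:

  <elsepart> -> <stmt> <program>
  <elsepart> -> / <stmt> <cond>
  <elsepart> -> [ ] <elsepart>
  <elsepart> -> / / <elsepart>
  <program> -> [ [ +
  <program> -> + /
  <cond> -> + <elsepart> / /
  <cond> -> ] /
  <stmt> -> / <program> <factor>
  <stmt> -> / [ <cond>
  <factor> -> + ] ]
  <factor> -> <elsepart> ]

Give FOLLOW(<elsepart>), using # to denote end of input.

<elsepart> is the start symbol, so # ∈ FOLLOW(<elsepart>).
In <elsepart> -> [ ] <elsepart>: <elsepart> is at the end, add FOLLOW(<elsepart>) = { #, /, ] }.
In <elsepart> -> / / <elsepart>: <elsepart> is at the end, add FOLLOW(<elsepart>) = { #, /, ] }.
In <cond> -> + <elsepart> / /: add FIRST(/ /) = { / }.
In <factor> -> <elsepart> ]: add FIRST(]) = { ] }.
Union: FOLLOW(<elsepart>) = { #, /, ] }.

{ #, /, ] }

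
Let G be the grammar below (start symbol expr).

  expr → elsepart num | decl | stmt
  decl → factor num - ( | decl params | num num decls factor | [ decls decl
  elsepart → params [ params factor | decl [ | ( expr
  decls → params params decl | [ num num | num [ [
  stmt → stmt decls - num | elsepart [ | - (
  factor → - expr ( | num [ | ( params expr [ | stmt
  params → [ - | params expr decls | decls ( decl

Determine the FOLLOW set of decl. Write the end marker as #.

{ #, (, -, [, num }

In expr → decl: decl is at the end, add FOLLOW(expr) = { #, (, [, num }.
In decl → decl params: add FIRST(params) = { [, num }.
In decl → [ decls decl: decl is at the end, add FOLLOW(decl) = { #, (, -, [, num }.
In elsepart → decl [: add FIRST([) = { [ }.
In decls → params params decl: decl is at the end, add FOLLOW(decls) = { #, (, -, [, num }.
In params → decls ( decl: decl is at the end, add FOLLOW(params) = { #, (, -, [, num }.
Union: FOLLOW(decl) = { #, (, -, [, num }.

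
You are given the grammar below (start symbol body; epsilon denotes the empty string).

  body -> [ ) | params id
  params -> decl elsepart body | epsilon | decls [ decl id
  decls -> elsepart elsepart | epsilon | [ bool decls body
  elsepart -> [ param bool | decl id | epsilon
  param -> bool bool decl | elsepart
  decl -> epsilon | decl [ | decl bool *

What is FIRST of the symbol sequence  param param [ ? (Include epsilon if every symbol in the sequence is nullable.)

{ [, bool, id }

Add FIRST(param)\{epsilon} = { [, bool, id }; param is nullable, continue.
Add FIRST(param)\{epsilon} = { [, bool, id }; param is nullable, continue.
[ is a terminal; add {[} and stop.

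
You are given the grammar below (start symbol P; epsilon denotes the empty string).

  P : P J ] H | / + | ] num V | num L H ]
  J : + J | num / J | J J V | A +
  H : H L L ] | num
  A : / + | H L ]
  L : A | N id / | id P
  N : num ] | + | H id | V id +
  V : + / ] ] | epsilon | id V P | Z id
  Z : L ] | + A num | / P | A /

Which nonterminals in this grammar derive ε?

Directly nullable (have an epsilon-production): V.
No other nonterminal has a production whose RHS symbols are all nullable.

{ V }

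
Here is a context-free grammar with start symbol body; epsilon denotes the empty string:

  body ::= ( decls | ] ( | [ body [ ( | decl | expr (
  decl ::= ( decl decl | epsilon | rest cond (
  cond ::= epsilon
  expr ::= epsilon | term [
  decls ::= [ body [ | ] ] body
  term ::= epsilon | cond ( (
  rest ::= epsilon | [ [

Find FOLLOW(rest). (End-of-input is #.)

In decl ::= rest cond (: add FIRST(cond () = { ( }.
Union: FOLLOW(rest) = { ( }.

{ ( }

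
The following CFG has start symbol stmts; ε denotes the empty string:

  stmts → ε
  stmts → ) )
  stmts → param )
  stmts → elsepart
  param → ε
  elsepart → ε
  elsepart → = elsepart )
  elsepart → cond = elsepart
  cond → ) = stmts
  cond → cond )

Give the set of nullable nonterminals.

{ elsepart, param, stmts }

Directly nullable (have an ε-production): stmts, param, elsepart.
No other nonterminal has a production whose RHS symbols are all nullable.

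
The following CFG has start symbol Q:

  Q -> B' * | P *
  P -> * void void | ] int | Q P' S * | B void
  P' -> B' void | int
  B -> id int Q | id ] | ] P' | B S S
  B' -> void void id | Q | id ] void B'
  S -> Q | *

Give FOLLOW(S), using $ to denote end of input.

In P -> Q P' S *: add FIRST(*) = { * }.
In B -> B S S: add FIRST(S) = { *, ], id, void }.
In B -> B S S: S is at the end, add FOLLOW(B) = { *, ], id, void }.
Union: FOLLOW(S) = { *, ], id, void }.

{ *, ], id, void }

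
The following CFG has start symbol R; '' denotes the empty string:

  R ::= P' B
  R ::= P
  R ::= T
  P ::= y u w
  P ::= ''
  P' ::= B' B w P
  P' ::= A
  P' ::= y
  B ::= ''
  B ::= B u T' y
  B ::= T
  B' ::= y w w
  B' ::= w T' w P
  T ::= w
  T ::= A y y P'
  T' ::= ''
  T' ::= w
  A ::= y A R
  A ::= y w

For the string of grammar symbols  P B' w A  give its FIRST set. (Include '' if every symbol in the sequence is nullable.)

Add FIRST(P)\{''} = { y }; P is nullable, continue.
Add FIRST(B') = { w, y }; B' is not nullable, stop.

{ w, y }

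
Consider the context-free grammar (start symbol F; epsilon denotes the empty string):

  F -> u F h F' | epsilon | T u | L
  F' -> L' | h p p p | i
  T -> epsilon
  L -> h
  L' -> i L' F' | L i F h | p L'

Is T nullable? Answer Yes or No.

T has an epsilon-production, so T ⇒ epsilon.

Yes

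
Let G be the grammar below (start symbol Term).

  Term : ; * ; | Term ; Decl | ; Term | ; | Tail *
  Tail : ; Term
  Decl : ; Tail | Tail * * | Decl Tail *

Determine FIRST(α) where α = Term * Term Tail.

{ ; }

Add FIRST(Term) = { ; }; Term is not nullable, stop.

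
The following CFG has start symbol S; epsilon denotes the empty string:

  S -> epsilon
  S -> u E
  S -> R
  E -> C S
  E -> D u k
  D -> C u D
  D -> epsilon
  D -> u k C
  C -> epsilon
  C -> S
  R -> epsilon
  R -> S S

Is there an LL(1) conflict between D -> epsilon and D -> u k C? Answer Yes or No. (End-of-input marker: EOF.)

Yes

FIRST(epsilon) = { epsilon } and FIRST(u k C) = { u }.
The first alternative is nullable and FOLLOW(D) = { u } shares u with FIRST of the second — conflict.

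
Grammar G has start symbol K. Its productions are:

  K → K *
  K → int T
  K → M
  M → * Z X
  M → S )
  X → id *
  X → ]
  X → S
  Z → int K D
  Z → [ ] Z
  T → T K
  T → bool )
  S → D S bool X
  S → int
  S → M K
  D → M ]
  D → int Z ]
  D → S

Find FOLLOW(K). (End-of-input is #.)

{ #, ), *, ], bool, id, int }

K is the start symbol, so # ∈ FOLLOW(K).
In K → K *: add FIRST(*) = { * }.
In Z → int K D: add FIRST(D) = { *, int }.
In T → T K: K is at the end, add FOLLOW(T) = { #, ), *, ], bool, id, int }.
In S → M K: K is at the end, add FOLLOW(S) = { #, ), *, ], bool, id, int }.
Union: FOLLOW(K) = { #, ), *, ], bool, id, int }.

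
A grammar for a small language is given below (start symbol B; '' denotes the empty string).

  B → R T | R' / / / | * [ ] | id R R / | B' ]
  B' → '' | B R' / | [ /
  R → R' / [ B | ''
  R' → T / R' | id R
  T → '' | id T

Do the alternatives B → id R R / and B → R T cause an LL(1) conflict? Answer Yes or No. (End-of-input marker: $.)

FIRST(id R R /) = { id } and FIRST(R T) = { /, id, '' }.
Both contain id, so the two alternatives are not disjoint — LL(1) conflict.

Yes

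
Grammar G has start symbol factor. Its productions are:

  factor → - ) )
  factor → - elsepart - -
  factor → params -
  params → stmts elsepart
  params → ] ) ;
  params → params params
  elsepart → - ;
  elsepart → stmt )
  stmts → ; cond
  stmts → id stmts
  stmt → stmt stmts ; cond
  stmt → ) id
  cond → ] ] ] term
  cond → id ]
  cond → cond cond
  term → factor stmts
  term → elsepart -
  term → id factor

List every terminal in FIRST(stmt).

{ ) }

From stmt → stmt stmts ; cond: add FIRST(stmt) = { ) }.
stmt → ) id contributes {)}.
Union: FIRST(stmt) = { ) }.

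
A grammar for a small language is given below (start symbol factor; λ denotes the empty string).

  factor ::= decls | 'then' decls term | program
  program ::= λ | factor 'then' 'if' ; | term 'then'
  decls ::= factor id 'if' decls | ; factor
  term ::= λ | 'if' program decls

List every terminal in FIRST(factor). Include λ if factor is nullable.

{ 'if', 'then', ;, id, λ }

From factor ::= decls: add FIRST(decls) = { 'if', 'then', ;, id }.
factor ::= 'then' decls term contributes {'then'}.
From factor ::= program: add FIRST(program) = { 'if', 'then', ;, id, λ } (including λ since program is nullable).
Union: FIRST(factor) = { 'if', 'then', ;, id, λ }.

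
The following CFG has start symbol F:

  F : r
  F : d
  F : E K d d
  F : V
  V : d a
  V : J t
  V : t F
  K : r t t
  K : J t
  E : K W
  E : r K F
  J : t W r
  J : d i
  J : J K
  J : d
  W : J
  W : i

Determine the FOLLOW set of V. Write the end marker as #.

In F : V: V is at the end, add FOLLOW(F) = { #, d, r, t }.
Union: FOLLOW(V) = { #, d, r, t }.

{ #, d, r, t }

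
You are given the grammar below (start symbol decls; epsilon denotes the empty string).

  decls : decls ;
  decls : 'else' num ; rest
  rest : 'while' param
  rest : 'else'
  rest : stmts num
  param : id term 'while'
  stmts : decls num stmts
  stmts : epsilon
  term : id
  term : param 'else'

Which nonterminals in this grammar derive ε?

{ stmts }

Directly nullable (have an epsilon-production): stmts.
No other nonterminal has a production whose RHS symbols are all nullable.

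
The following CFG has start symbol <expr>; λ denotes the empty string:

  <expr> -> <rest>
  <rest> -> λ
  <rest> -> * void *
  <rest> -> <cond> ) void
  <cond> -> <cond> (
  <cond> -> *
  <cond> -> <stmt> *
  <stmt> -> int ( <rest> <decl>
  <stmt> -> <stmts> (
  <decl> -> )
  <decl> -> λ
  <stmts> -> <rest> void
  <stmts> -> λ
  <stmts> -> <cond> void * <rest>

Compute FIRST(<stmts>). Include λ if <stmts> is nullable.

{ (, *, int, void, λ }

From <stmts> -> <rest> void: <rest> nullable, take FIRST(<rest>) ∪ {void} = { (, *, int, void }.
<stmts> -> λ contributes λ.
From <stmts> -> <cond> void * <rest>: add FIRST(<cond>) = { (, *, int, void }.
Union: FIRST(<stmts>) = { (, *, int, void, λ }.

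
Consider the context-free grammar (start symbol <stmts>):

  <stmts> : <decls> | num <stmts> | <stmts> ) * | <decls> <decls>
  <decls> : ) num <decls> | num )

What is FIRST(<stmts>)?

From <stmts> : <decls>: add FIRST(<decls>) = { ), num }.
<stmts> : num <stmts> contributes {num}.
From <stmts> : <stmts> ) *: add FIRST(<stmts>) = { ), num }.
From <stmts> : <decls> <decls>: add FIRST(<decls>) = { ), num }.
Union: FIRST(<stmts>) = { ), num }.

{ ), num }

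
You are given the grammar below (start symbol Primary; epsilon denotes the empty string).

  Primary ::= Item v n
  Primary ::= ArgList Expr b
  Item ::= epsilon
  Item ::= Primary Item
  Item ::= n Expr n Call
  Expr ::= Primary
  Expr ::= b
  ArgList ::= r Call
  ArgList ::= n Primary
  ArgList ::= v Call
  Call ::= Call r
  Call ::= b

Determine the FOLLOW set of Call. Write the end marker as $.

{ b, n, r, v }

In Item ::= n Expr n Call: Call is at the end, add FOLLOW(Item) = { v }.
In ArgList ::= r Call: Call is at the end, add FOLLOW(ArgList) = { b, n, r, v }.
In ArgList ::= v Call: Call is at the end, add FOLLOW(ArgList) = { b, n, r, v }.
In Call ::= Call r: add FIRST(r) = { r }.
Union: FOLLOW(Call) = { b, n, r, v }.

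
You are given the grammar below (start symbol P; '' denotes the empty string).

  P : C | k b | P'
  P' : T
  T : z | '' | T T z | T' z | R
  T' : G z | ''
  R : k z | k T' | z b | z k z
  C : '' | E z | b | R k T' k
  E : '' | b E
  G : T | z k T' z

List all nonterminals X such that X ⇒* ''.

{ C, E, G, P, P', T, T' }

Directly nullable (have an ''-production): T, T', C, E.
G : T with every symbol nullable, so G is nullable.
P' : T with every symbol nullable, so P' is nullable.
P : C with every symbol nullable, so P is nullable.
No other nonterminal has a production whose RHS symbols are all nullable.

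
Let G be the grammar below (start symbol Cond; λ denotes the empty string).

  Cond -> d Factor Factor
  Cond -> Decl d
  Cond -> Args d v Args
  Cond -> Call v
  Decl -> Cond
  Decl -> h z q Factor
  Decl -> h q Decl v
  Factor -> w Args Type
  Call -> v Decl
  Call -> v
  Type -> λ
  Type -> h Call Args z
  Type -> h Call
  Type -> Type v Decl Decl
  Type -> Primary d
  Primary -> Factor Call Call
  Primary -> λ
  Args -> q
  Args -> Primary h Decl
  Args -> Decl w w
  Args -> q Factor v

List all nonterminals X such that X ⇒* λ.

{ Primary, Type }

Directly nullable (have an λ-production): Type, Primary.
No other nonterminal has a production whose RHS symbols are all nullable.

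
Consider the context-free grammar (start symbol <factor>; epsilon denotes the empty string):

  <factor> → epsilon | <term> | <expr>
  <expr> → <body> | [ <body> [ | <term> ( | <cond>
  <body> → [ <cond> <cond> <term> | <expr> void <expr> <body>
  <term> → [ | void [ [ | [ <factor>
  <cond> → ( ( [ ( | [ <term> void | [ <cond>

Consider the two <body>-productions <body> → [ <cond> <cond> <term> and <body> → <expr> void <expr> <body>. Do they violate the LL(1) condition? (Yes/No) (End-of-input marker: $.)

Yes

FIRST([ <cond> <cond> <term>) = { [ } and FIRST(<expr> void <expr> <body>) = { (, [, void }.
Both contain [, so the two alternatives are not disjoint — LL(1) conflict.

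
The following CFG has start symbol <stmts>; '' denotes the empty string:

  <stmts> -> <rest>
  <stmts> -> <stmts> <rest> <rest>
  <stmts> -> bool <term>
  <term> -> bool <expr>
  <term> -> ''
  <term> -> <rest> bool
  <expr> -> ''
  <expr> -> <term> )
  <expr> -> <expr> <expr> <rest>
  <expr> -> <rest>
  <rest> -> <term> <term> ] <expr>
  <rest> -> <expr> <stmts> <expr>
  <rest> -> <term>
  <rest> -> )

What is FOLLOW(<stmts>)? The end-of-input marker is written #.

{ #, ), ], bool }

<stmts> is the start symbol, so # ∈ FOLLOW(<stmts>).
In <stmts> -> <stmts> <rest> <rest>: add FIRST(<rest> <rest>)\{''} = { ), ], bool }.
  Since <rest> <rest> is nullable, also add FOLLOW(<stmts>) = { #, ), ], bool }.
In <rest> -> <expr> <stmts> <expr>: add FIRST(<expr>)\{''} = { ), ], bool }.
  Since <expr> is nullable, also add FOLLOW(<rest>) = { #, ), ], bool }.
Union: FOLLOW(<stmts>) = { #, ), ], bool }.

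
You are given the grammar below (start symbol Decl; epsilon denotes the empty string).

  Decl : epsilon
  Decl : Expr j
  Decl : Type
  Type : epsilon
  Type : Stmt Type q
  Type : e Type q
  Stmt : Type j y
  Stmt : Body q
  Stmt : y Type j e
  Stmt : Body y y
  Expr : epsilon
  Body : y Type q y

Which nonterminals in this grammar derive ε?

{ Decl, Expr, Type }

Directly nullable (have an epsilon-production): Decl, Type, Expr.
No other nonterminal has a production whose RHS symbols are all nullable.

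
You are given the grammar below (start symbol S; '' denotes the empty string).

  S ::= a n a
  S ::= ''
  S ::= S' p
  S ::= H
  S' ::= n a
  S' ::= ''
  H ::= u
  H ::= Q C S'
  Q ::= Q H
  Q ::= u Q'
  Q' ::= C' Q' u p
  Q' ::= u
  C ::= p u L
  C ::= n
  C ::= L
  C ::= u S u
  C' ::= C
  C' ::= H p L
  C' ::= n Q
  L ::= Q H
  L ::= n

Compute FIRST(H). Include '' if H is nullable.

{ u }

H ::= u contributes {u}.
From H ::= Q C S': add FIRST(Q) = { u }.
Union: FIRST(H) = { u }.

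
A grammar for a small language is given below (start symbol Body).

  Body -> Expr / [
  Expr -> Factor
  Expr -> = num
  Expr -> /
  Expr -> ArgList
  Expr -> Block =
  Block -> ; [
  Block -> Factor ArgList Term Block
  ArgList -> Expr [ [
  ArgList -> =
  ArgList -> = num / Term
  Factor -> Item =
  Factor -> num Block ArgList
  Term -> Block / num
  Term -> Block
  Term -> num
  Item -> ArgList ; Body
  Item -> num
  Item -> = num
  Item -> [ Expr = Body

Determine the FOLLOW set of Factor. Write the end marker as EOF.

{ /, ;, =, [, num }

In Expr -> Factor: Factor is at the end, add FOLLOW(Expr) = { /, =, [ }.
In Block -> Factor ArgList Term Block: add FIRST(ArgList Term Block) = { /, ;, =, [, num }.
Union: FOLLOW(Factor) = { /, ;, =, [, num }.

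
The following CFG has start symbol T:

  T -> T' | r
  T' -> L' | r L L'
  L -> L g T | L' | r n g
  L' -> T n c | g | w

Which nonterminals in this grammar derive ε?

{ } (none)

No nonterminal has an empty production or an RHS whose symbols are all nullable.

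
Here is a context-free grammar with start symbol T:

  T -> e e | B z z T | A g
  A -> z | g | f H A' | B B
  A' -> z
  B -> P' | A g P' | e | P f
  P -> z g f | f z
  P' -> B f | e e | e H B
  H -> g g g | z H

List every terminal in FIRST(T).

{ e, f, g, z }

T -> e e contributes {e}.
From T -> B z z T: add FIRST(B) = { e, f, g, z }.
From T -> A g: add FIRST(A) = { e, f, g, z }.
Union: FIRST(T) = { e, f, g, z }.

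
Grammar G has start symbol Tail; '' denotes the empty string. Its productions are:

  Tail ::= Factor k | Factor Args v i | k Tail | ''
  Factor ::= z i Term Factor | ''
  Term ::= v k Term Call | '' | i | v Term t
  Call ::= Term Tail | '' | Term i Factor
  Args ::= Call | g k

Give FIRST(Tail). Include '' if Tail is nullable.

{ g, i, k, v, z, '' }

From Tail ::= Factor k: Factor nullable, take FIRST(Factor) ∪ {k} = { k, z }.
From Tail ::= Factor Args v i: Factor, Args nullable, take FIRST(Factor) ∪ FIRST(Args) ∪ {v} = { g, i, k, v, z }.
Tail ::= k Tail contributes {k}.
Tail ::= '' contributes ''.
Union: FIRST(Tail) = { g, i, k, v, z, '' }.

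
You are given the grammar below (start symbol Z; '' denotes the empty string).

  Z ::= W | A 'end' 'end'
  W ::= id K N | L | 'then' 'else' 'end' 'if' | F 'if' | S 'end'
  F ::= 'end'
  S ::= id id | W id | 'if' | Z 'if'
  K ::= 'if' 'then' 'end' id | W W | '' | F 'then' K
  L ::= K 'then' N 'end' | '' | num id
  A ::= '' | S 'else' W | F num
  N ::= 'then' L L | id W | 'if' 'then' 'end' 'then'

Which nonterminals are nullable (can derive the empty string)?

Directly nullable (have an ''-production): K, L, A.
W ::= L with every symbol nullable, so W is nullable.
Z ::= W with every symbol nullable, so Z is nullable.
No other nonterminal has a production whose RHS symbols are all nullable.

{ A, K, L, W, Z }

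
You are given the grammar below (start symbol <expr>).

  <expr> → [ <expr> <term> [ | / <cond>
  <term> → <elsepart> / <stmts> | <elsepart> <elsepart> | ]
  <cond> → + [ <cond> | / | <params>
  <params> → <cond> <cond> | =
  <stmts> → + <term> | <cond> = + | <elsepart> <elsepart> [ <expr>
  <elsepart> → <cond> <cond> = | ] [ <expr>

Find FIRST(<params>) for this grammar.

From <params> → <cond> <cond>: add FIRST(<cond>) = { +, /, = }.
<params> → = contributes {=}.
Union: FIRST(<params>) = { +, /, = }.

{ +, /, = }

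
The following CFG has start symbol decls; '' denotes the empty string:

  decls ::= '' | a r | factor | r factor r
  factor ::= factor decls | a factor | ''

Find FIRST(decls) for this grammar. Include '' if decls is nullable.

decls ::= '' contributes ''.
decls ::= a r contributes {a}.
From decls ::= factor: add FIRST(factor) = { a, r, '' } (including '' since factor is nullable).
decls ::= r factor r contributes {r}.
Union: FIRST(decls) = { a, r, '' }.

{ a, r, '' }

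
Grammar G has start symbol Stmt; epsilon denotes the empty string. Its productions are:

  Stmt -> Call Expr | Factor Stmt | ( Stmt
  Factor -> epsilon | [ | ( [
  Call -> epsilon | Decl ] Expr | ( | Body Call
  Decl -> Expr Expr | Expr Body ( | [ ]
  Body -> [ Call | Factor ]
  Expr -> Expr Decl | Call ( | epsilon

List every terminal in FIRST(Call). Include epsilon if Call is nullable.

{ (, [, ], epsilon }

Call -> epsilon contributes epsilon.
From Call -> Decl ] Expr: Decl nullable, take FIRST(Decl) ∪ {]} = { (, [, ] }.
Call -> ( contributes {(}.
From Call -> Body Call: add FIRST(Body) = { (, [, ] }.
Union: FIRST(Call) = { (, [, ], epsilon }.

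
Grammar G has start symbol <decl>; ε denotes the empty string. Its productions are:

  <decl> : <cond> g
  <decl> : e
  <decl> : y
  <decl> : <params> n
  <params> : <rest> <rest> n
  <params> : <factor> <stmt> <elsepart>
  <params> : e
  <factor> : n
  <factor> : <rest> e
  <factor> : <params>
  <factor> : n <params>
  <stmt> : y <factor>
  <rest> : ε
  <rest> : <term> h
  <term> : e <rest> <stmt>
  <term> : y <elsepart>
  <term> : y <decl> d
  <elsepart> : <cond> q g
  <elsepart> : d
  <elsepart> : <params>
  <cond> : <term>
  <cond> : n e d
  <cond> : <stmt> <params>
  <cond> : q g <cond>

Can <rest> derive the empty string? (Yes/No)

Yes

<rest> has an ε-production, so <rest> ⇒ ε.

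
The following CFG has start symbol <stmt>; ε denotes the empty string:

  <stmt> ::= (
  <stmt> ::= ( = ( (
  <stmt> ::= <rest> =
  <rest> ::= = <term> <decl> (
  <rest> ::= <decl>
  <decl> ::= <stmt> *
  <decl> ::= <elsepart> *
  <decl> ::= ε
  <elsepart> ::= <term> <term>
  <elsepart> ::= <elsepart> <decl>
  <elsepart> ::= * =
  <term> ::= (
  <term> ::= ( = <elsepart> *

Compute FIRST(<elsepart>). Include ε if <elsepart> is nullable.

From <elsepart> ::= <term> <term>: add FIRST(<term>) = { ( }.
From <elsepart> ::= <elsepart> <decl>: add FIRST(<elsepart>) = { (, * }.
<elsepart> ::= * = contributes {*}.
Union: FIRST(<elsepart>) = { (, * }.

{ (, * }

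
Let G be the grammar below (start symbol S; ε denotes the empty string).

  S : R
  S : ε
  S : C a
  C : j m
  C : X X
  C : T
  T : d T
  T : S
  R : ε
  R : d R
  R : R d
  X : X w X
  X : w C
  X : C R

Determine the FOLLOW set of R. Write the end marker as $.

In S : R: R is at the end, add FOLLOW(S) = { $, a, d, j, w }.
In R : d R: R is at the end, add FOLLOW(R) = { $, a, d, j, w }.
In R : R d: add FIRST(d) = { d }.
In X : C R: R is at the end, add FOLLOW(X) = { a, d, j, w }.
Union: FOLLOW(R) = { $, a, d, j, w }.

{ $, a, d, j, w }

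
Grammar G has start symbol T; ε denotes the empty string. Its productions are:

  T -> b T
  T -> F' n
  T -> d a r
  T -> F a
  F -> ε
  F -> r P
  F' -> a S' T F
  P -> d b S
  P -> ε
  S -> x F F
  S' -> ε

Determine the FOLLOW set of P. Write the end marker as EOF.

In F -> r P: P is at the end, add FOLLOW(F) = { a, n, r }.
Union: FOLLOW(P) = { a, n, r }.

{ a, n, r }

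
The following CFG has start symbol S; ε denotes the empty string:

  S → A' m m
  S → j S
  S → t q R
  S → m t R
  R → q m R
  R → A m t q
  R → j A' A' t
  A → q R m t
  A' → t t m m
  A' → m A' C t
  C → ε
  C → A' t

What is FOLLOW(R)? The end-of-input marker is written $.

In S → t q R: R is at the end, add FOLLOW(S) = { $ }.
In S → m t R: R is at the end, add FOLLOW(S) = { $ }.
In R → q m R: R is at the end, add FOLLOW(R) = { $, m }.
In A → q R m t: add FIRST(m t) = { m }.
Union: FOLLOW(R) = { $, m }.

{ $, m }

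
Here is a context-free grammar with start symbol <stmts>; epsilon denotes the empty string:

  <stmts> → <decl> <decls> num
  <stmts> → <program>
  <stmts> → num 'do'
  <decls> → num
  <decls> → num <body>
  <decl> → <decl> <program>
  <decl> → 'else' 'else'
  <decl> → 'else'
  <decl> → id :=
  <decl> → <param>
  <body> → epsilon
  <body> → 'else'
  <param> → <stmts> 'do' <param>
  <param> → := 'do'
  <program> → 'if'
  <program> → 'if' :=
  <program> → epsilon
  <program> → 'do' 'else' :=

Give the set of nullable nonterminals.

Directly nullable (have an epsilon-production): <body>, <program>.
<stmts> → <program> with every symbol nullable, so <stmts> is nullable.
No other nonterminal has a production whose RHS symbols are all nullable.

{ <body>, <program>, <stmts> }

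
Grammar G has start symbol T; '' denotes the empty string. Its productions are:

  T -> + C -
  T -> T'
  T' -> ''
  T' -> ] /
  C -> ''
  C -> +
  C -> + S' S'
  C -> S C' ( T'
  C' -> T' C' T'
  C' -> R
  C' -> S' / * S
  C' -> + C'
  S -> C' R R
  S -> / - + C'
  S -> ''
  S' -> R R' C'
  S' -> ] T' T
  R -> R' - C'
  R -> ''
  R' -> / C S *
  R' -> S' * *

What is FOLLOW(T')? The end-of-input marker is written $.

In T -> T': T' is at the end, add FOLLOW(T) = { $, *, +, -, /, ] }.
In C -> S C' ( T': T' is at the end, add FOLLOW(C) = { *, +, -, /, ] }.
In C' -> T' C' T': add FIRST(C' T')\{''} = { +, /, ] }.
  Since C' T' is nullable, also add FOLLOW(C') = { (, *, +, -, /, ] }.
In C' -> T' C' T': T' is at the end, add FOLLOW(C') = { (, *, +, -, /, ] }.
In S' -> ] T' T: add FIRST(T)\{''} = { +, ] }.
  Since T is nullable, also add FOLLOW(S') = { *, +, -, /, ] }.
Union: FOLLOW(T') = { $, (, *, +, -, /, ] }.

{ $, (, *, +, -, /, ] }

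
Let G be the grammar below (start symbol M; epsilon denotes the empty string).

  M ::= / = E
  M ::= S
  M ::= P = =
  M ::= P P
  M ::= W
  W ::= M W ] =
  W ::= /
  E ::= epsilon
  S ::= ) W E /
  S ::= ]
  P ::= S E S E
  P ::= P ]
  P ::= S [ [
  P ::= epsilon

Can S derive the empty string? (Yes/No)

Nullable nonterminals: E, M, P.
No production of S has an RHS whose symbols are all nullable, so S is not nullable.

No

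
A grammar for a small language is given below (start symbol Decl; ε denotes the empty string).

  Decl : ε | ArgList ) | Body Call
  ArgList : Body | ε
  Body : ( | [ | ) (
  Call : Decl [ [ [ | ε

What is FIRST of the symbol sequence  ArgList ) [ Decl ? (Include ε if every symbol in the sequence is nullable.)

{ (, ), [ }

Add FIRST(ArgList)\{ε} = { (, ), [ }; ArgList is nullable, continue.
) is a terminal; add {)} and stop.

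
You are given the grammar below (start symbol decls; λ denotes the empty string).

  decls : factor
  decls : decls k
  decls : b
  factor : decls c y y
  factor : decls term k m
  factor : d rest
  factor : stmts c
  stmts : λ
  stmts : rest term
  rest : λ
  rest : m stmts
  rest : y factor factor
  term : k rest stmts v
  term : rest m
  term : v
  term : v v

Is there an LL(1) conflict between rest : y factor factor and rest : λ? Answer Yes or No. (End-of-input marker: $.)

FIRST(y factor factor) = { y } and FIRST(λ) = { λ }.
The second alternative is nullable and FOLLOW(rest) = { $, b, c, d, k, m, v, y } shares y with FIRST of the first — conflict.

Yes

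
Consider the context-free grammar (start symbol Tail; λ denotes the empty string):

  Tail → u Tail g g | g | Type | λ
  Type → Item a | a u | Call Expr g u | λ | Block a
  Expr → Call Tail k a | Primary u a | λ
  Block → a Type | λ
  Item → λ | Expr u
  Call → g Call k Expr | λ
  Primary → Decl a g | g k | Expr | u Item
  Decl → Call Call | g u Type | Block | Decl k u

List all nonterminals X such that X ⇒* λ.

Directly nullable (have an λ-production): Tail, Type, Expr, Block, Item, Call.
Decl → Call Call with every symbol nullable, so Decl is nullable.
Primary → Expr with every symbol nullable, so Primary is nullable.

{ Block, Call, Decl, Expr, Item, Primary, Tail, Type }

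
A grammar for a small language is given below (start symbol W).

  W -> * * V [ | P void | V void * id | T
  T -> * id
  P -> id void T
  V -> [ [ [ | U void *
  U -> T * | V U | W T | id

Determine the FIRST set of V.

{ *, [, id }

V -> [ [ [ contributes {[}.
From V -> U void *: add FIRST(U) = { *, [, id }.
Union: FIRST(V) = { *, [, id }.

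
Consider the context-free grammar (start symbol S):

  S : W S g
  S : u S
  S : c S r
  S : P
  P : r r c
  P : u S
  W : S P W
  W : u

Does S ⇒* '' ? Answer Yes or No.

No

No nonterminal in this grammar is nullable.
No production of S has an RHS whose symbols are all nullable, so S is not nullable.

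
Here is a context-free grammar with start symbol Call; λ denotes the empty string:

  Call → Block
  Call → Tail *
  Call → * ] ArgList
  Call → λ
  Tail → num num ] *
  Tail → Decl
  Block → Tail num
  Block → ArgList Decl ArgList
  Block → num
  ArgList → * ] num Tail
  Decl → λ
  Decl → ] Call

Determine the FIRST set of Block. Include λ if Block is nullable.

From Block → Tail num: Tail nullable, take FIRST(Tail) ∪ {num} = { ], num }.
From Block → ArgList Decl ArgList: add FIRST(ArgList) = { * }.
Block → num contributes {num}.
Union: FIRST(Block) = { *, ], num }.

{ *, ], num }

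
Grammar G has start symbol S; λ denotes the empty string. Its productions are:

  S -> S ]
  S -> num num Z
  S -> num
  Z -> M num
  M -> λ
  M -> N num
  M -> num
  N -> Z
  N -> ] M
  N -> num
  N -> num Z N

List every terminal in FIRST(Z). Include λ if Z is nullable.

From Z -> M num: M nullable, take FIRST(M) ∪ {num} = { ], num }.
Union: FIRST(Z) = { ], num }.

{ ], num }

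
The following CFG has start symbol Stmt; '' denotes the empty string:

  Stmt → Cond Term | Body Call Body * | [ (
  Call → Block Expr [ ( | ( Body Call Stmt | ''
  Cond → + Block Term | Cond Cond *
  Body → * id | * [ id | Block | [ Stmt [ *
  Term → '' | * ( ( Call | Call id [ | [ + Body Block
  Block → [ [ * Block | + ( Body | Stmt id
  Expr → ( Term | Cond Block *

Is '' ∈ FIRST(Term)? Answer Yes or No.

Term has an ''-production, so Term ⇒ ''.

Yes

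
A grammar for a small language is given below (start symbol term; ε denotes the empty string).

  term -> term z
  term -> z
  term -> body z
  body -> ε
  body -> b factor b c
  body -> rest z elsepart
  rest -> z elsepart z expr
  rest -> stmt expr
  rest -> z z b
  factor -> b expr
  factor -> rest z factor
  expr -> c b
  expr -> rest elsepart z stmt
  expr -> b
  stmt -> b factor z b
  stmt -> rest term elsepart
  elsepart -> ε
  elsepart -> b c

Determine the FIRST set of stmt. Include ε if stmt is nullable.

{ b, z }

stmt -> b factor z b contributes {b}.
From stmt -> rest term elsepart: add FIRST(rest) = { b, z }.
Union: FIRST(stmt) = { b, z }.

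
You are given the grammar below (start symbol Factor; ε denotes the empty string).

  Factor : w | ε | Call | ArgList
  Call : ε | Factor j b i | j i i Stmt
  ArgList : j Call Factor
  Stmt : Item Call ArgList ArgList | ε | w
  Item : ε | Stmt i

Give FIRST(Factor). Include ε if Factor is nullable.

Factor : w contributes {w}.
Factor : ε contributes ε.
From Factor : Call: add FIRST(Call) = { j, w, ε } (including ε since Call is nullable).
From Factor : ArgList: add FIRST(ArgList) = { j }.
Union: FIRST(Factor) = { j, w, ε }.

{ j, w, ε }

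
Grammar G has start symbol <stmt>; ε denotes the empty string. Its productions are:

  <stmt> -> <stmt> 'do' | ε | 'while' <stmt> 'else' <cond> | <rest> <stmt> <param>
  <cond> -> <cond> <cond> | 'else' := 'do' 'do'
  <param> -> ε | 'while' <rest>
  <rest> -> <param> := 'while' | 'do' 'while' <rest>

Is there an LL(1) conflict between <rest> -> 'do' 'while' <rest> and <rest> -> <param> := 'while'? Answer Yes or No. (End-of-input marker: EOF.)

No

FIRST('do' 'while' <rest>) = { 'do' } and FIRST(<param> := 'while') = { 'while', := }.
The FIRST sets are disjoint and neither alternative is nullable — no conflict.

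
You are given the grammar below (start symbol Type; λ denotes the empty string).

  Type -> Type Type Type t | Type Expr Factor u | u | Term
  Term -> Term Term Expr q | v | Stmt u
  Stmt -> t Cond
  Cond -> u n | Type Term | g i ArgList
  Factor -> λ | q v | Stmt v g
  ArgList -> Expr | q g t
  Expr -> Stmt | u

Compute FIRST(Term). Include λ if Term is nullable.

From Term -> Term Term Expr q: add FIRST(Term) = { t, v }.
Term -> v contributes {v}.
From Term -> Stmt u: add FIRST(Stmt) = { t }.
Union: FIRST(Term) = { t, v }.

{ t, v }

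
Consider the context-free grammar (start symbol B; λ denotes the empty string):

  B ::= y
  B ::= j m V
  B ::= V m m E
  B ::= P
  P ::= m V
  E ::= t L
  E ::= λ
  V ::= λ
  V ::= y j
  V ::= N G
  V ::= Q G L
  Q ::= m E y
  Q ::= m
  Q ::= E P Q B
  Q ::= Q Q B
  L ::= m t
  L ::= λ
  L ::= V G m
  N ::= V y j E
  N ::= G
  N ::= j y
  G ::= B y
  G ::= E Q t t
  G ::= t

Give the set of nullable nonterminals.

Directly nullable (have an λ-production): E, V, L.
No other nonterminal has a production whose RHS symbols are all nullable.

{ E, L, V }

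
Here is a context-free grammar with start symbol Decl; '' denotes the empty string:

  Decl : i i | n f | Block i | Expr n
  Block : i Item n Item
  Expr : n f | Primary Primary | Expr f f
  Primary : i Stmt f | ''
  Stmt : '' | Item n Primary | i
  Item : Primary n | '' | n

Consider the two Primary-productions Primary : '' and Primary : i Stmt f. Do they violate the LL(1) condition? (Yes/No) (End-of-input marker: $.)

FIRST('') = { '' } and FIRST(i Stmt f) = { i }.
The first alternative is nullable and FOLLOW(Primary) = { f, i, n } shares i with FIRST of the second — conflict.

Yes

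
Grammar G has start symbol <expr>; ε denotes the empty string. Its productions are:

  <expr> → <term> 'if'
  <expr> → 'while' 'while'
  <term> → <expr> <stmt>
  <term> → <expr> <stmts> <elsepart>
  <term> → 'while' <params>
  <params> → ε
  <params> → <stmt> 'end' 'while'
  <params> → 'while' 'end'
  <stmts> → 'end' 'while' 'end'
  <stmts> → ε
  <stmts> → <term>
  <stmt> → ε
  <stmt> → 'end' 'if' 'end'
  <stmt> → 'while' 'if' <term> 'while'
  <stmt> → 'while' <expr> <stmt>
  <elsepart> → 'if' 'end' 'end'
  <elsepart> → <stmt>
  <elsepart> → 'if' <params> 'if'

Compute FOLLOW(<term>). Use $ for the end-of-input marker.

{ 'end', 'if', 'while' }

In <expr> → <term> 'if': add FIRST('if') = { 'if' }.
In <stmts> → <term>: <term> is at the end, add FOLLOW(<stmts>) = { 'end', 'if', 'while' }.
In <stmt> → 'while' 'if' <term> 'while': add FIRST('while') = { 'while' }.
Union: FOLLOW(<term>) = { 'end', 'if', 'while' }.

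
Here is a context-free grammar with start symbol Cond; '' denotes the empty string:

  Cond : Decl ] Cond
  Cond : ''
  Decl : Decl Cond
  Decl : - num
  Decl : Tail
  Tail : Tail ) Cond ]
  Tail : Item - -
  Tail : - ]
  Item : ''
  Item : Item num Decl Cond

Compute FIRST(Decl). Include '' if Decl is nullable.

{ -, num }

From Decl : Decl Cond: add FIRST(Decl) = { -, num }.
Decl : - num contributes {-}.
From Decl : Tail: add FIRST(Tail) = { -, num }.
Union: FIRST(Decl) = { -, num }.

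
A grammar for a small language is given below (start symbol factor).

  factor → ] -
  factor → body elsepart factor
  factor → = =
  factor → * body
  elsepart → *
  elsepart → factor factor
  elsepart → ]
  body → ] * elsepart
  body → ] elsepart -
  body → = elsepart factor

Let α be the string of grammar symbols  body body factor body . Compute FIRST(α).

Add FIRST(body) = { =, ] }; body is not nullable, stop.

{ =, ] }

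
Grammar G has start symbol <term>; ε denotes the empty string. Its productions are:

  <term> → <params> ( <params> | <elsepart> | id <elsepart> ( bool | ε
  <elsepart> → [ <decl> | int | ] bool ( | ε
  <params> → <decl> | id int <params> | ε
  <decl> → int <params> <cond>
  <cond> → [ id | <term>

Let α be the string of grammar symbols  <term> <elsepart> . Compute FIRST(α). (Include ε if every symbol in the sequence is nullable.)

Add FIRST(<term>)\{ε} = { (, [, ], id, int }; <term> is nullable, continue.
Add FIRST(<elsepart>)\{ε} = { [, ], int }; <elsepart> is nullable, continue.
Every symbol is nullable, so include ε.

{ (, [, ], id, int, ε }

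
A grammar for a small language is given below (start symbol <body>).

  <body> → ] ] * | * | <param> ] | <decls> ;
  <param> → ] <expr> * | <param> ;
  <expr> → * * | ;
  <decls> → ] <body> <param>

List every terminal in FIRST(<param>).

<param> → ] <expr> * contributes {]}.
From <param> → <param> ;: add FIRST(<param>) = { ] }.
Union: FIRST(<param>) = { ] }.

{ ] }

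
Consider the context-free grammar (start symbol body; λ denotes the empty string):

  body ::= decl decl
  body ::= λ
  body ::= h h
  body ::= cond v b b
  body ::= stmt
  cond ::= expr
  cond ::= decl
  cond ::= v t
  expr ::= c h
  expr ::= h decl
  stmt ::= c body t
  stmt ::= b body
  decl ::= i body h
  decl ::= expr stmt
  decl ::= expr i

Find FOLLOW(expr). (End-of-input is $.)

{ b, c, i, v }

In cond ::= expr: expr is at the end, add FOLLOW(cond) = { v }.
In decl ::= expr stmt: add FIRST(stmt) = { b, c }.
In decl ::= expr i: add FIRST(i) = { i }.
Union: FOLLOW(expr) = { b, c, i, v }.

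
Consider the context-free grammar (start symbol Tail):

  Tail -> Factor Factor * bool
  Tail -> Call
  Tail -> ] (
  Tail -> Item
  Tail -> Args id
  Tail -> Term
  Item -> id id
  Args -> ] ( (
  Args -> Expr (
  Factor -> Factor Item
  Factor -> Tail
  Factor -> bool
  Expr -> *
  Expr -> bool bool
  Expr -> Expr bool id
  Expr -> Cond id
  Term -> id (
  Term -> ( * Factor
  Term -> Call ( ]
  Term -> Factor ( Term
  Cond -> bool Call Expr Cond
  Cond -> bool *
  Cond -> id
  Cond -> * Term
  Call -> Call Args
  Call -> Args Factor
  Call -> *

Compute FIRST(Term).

{ (, *, ], bool, id }

Term -> id ( contributes {id}.
Term -> ( * Factor contributes {(}.
From Term -> Call ( ]: add FIRST(Call) = { *, ], bool, id }.
From Term -> Factor ( Term: add FIRST(Factor) = { (, *, ], bool, id }.
Union: FIRST(Term) = { (, *, ], bool, id }.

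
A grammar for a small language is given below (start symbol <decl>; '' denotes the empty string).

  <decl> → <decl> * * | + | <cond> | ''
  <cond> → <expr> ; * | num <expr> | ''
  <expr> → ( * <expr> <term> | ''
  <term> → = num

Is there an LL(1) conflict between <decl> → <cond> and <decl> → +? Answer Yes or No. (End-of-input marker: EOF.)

FIRST(<cond>) = { (, ;, num, '' } and FIRST(+) = { + }.
The first is nullable but FOLLOW(<decl>) = { EOF, * } is disjoint from FIRST of the second.

No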